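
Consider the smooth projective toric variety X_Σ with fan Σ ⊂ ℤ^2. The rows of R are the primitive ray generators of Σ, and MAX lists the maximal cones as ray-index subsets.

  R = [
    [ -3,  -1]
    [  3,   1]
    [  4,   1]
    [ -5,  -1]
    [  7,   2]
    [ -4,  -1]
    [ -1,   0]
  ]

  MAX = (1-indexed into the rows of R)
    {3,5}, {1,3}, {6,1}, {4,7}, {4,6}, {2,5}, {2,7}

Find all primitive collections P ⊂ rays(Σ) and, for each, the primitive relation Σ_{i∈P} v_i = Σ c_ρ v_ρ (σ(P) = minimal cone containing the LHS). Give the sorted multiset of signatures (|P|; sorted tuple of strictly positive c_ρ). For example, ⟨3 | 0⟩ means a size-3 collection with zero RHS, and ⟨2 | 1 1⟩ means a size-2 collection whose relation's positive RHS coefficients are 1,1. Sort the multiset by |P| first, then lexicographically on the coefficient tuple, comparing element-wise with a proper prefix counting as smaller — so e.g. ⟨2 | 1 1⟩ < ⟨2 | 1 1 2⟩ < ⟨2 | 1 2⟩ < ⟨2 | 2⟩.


14 collections generate NE(X_Σ); each relation:

  P = {1,2}:  v_{1} + v_{2} = 0  so sig = ⟨2 | 0⟩
  P = {3,6}:  v_{3} + v_{6} = 0  so sig = ⟨2 | 0⟩
  P = {1,5}:  v_{1} + v_{5} = v_{3}  so sig = ⟨2 | 1⟩
  P = {1,7}:  v_{1} + v_{7} = v_{6}  so sig = ⟨2 | 1⟩
  P = {2,3}:  v_{2} + v_{3} = v_{5}  so sig = ⟨2 | 1⟩
  P = {2,6}:  v_{2} + v_{6} = v_{7}  so sig = ⟨2 | 1⟩
  P = {3,4}:  v_{3} + v_{4} = v_{7}  so sig = ⟨2 | 1⟩
  P = {3,7}:  v_{3} + v_{7} = v_{2}  so sig = ⟨2 | 1⟩
  P = {5,6}:  v_{5} + v_{6} = v_{2}  so sig = ⟨2 | 1⟩
  P = {6,7}:  v_{6} + v_{7} = v_{4}  so sig = ⟨2 | 1⟩
  P = {4,5}:  v_{4} + v_{5} = v_{2} + v_{7}  so sig = ⟨2 | 1 1⟩
  P = {1,4}:  v_{1} + v_{4} = 2·v_{6}  so sig = ⟨2 | 2⟩
  P = {2,4}:  v_{2} + v_{4} = 2·v_{7}  so sig = ⟨2 | 2⟩
  P = {5,7}:  v_{5} + v_{7} = 2·v_{2}  so sig = ⟨2 | 2⟩

Signatures (|P|; sorted positive RHS coefficients), sorted:
[⟨2 | 0⟩, ⟨2 | 0⟩, ⟨2 | 1⟩, ⟨2 | 1⟩, ⟨2 | 1⟩, ⟨2 | 1⟩, ⟨2 | 1⟩, ⟨2 | 1⟩, ⟨2 | 1⟩, ⟨2 | 1⟩, ⟨2 | 1 1⟩, ⟨2 | 2⟩, ⟨2 | 2⟩, ⟨2 | 2⟩]


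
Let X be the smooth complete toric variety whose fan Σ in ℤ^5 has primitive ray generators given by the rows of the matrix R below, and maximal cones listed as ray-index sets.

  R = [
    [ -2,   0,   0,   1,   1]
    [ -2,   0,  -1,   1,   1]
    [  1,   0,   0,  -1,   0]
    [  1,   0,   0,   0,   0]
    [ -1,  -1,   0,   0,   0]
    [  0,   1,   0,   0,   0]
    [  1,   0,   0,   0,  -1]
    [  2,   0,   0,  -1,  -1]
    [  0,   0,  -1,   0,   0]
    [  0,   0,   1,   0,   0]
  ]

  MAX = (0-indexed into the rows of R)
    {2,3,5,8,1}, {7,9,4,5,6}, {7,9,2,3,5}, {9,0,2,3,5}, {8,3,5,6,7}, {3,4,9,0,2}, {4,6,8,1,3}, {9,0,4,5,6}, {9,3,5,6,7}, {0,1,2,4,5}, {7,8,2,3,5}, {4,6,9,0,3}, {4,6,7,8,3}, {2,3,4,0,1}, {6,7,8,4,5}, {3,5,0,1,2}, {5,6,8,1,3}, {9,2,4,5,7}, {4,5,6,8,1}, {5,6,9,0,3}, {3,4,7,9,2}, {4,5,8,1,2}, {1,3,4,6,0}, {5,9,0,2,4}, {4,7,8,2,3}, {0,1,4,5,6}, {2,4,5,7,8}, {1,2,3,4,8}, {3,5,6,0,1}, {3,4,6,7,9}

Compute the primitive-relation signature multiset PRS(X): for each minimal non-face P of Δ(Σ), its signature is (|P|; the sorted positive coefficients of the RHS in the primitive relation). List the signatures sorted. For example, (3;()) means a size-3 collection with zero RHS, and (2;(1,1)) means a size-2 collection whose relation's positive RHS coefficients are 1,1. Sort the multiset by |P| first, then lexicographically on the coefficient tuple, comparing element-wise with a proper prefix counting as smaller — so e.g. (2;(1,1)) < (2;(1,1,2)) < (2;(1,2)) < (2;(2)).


|primitive collections| = 7. Relations:

  {0,7}:  v_{0} + v_{7} = 0  ⇒ sig = (2;())
  {8,9}:  v_{8} + v_{9} = 0  ⇒ sig = (2;())
  {0,8}:  v_{0} + v_{8} = v_{1}  ⇒ sig = (2;(1))
  {1,7}:  v_{1} + v_{7} = v_{8}  ⇒ sig = (2;(1))
  {1,9}:  v_{1} + v_{9} = v_{0}  ⇒ sig = (2;(1))
  {2,6}:  v_{2} + v_{6} = v_{7}  ⇒ sig = (2;(1))
  {3,4,5}:  v_{3} + v_{4} + v_{5} = 0  ⇒ sig = (3;())

so the primitive-relation signature multiset is
{ (2;()) ×2,  (2;(1)) ×4,  (3;()) }


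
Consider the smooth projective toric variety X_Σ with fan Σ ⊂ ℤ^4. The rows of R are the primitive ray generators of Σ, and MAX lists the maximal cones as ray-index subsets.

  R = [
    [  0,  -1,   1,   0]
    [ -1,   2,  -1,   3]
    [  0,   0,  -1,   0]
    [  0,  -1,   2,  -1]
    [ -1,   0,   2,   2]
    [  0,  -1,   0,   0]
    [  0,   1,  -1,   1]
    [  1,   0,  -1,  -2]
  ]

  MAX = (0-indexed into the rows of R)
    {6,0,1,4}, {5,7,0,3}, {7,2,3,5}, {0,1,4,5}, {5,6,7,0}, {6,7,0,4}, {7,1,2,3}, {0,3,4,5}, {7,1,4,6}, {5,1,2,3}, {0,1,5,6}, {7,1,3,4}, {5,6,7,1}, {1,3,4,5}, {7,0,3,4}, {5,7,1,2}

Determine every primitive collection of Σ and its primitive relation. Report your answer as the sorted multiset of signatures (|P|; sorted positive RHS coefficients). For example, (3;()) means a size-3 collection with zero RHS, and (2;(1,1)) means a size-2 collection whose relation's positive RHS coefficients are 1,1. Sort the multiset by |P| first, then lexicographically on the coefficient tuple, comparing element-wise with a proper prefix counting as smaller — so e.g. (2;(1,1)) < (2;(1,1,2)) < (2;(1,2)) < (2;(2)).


9 collections generate NE(X_Σ); each relation:

  {0,2}:  v_{0} + v_{2} = v_{5}  ⇒ sig = (2;(1))
  {3,6}:  v_{3} + v_{6} = v_{4} + v_{7}  ⇒ sig = (2;(1,1))
  {2,4}:  v_{2} + v_{4} = v_{1} + v_{3} + v_{5}  ⇒ sig = (2;(1,1,1))
  {2,6}:  v_{2} + v_{6} = v_{1} + v_{5} + v_{7}  ⇒ sig = (2;(1,1,1))
  {0,1,3}:  v_{0} + v_{1} + v_{3} = v_{4}  ⇒ sig = (3;(1))
  {0,1,7}:  v_{0} + v_{1} + v_{7} = v_{6}  ⇒ sig = (3;(1))
  {4,5,7}:  v_{4} + v_{5} + v_{7} = v_{0}  ⇒ sig = (3;(1))
  {4,5,6}:  v_{4} + v_{5} + v_{6} = 2·v_{0} + v_{1}  ⇒ sig = (3;(1,2))
  {1,3,5,7}:  v_{1} + v_{3} + v_{5} + v_{7} = 0  ⇒ sig = (4;())

so the primitive-relation signature multiset is
    (2;(1))
    (2;(1,1))
    (2;(1,1,1))
    (2;(1,1,1))
    (3;(1))
    (3;(1))
    (3;(1))
    (3;(1,2))
    (4;())


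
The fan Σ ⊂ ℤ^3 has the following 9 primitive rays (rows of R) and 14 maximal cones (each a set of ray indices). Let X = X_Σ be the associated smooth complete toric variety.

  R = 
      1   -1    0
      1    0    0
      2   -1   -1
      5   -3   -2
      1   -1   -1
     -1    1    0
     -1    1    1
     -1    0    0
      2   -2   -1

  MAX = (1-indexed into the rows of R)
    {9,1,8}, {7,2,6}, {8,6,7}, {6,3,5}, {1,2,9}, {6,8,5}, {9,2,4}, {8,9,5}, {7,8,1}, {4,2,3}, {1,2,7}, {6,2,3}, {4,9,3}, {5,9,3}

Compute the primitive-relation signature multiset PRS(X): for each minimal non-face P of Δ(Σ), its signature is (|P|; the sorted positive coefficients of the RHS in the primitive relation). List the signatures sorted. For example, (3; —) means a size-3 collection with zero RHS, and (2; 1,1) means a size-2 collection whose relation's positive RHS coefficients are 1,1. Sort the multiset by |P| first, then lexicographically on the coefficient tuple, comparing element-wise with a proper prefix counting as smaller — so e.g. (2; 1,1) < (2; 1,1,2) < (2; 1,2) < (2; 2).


16 collections generate NE(X_Σ); each relation:

  P = {1,6}:  v_{1} + v_{6} = 0  so sig = (2; —)
  P = {2,8}:  v_{2} + v_{8} = 0  so sig = (2; —)
  P = {5,7}:  v_{5} + v_{7} = 0  so sig = (2; —)
  P = {1,5}:  v_{1} + v_{5} = v_{9}  so sig = (2; 1)
  P = {2,5}:  v_{2} + v_{5} = v_{3}  so sig = (2; 1)
  P = {3,7}:  v_{3} + v_{7} = v_{2}  so sig = (2; 1)
  P = {3,8}:  v_{3} + v_{8} = v_{5}  so sig = (2; 1)
  P = {6,9}:  v_{6} + v_{9} = v_{5}  so sig = (2; 1)
  P = {7,9}:  v_{7} + v_{9} = v_{1}  so sig = (2; 1)
  P = {1,3}:  v_{1} + v_{3} = v_{2} + v_{9}  so sig = (2; 1,1)
  P = {4,8}:  v_{4} + v_{8} = v_{3} + v_{9}  so sig = (2; 1,1)
  P = {4,5}:  v_{4} + v_{5} = 2·v_{3} + v_{9}  so sig = (2; 1,2)
  P = {4,7}:  v_{4} + v_{7} = 2·v_{2} + v_{9}  so sig = (2; 1,2)
  P = {4,6}:  v_{4} + v_{6} = 2·v_{3}  so sig = (2; 2)
  P = {1,4}:  v_{1} + v_{4} = 2·v_{2} + 2·v_{9}  so sig = (2; 2,2)
  P = {2,3,9}:  v_{2} + v_{3} + v_{9} = v_{4}  so sig = (3; 1)

so the primitive-relation signature multiset is
    |P|=2: 15 collections, coeffs (), (), (), (1), (1), (1), (1), (1), (1), (1,1), (1,1), (1,2), (1,2), (2), (2,2)
    |P|=3: 1 collection, coeffs (1)


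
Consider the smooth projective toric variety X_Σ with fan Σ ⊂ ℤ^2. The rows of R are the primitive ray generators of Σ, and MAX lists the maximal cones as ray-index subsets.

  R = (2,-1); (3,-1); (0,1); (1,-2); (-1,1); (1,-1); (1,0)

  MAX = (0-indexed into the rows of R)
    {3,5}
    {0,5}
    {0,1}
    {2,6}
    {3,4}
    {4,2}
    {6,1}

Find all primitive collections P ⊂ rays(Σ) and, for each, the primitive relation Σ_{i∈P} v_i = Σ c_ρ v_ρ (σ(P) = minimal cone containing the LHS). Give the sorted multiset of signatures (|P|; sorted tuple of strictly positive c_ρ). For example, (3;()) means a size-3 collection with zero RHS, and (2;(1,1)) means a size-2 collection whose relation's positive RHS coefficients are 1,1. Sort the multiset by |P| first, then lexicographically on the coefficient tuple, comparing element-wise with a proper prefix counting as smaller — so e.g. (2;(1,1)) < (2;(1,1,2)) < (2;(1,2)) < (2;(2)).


|primitive collections| = 14. Relations:

  {4,5}:  v_{4} + v_{5} = 0  so sig = (2;())
  {0,4}:  v_{0} + v_{4} = v_{6}  so sig = (2;(1))
  {0,6}:  v_{0} + v_{6} = v_{1}  so sig = (2;(1))
  {2,3}:  v_{2} + v_{3} = v_{5}  so sig = (2;(1))
  {2,5}:  v_{2} + v_{5} = v_{6}  so sig = (2;(1))
  {4,6}:  v_{4} + v_{6} = v_{2}  so sig = (2;(1))
  {5,6}:  v_{5} + v_{6} = v_{0}  so sig = (2;(1))
  {1,3}:  v_{1} + v_{3} = v_{0} + 2·v_{5}  so sig = (2;(1,2))
  {0,2}:  v_{0} + v_{2} = 2·v_{6}  so sig = (2;(2))
  {1,4}:  v_{1} + v_{4} = 2·v_{6}  so sig = (2;(2))
  {1,5}:  v_{1} + v_{5} = 2·v_{0}  so sig = (2;(2))
  {3,6}:  v_{3} + v_{6} = 2·v_{5}  so sig = (2;(2))
  {0,3}:  v_{0} + v_{3} = 3·v_{5}  so sig = (2;(3))
  {1,2}:  v_{1} + v_{2} = 3·v_{6}  so sig = (2;(3))

so the primitive-relation signature multiset is
{ (2;()),  (2;(1)) ×6,  (2;(1,2)),  (2;(2)) ×4,  (2;(3)) ×2 }


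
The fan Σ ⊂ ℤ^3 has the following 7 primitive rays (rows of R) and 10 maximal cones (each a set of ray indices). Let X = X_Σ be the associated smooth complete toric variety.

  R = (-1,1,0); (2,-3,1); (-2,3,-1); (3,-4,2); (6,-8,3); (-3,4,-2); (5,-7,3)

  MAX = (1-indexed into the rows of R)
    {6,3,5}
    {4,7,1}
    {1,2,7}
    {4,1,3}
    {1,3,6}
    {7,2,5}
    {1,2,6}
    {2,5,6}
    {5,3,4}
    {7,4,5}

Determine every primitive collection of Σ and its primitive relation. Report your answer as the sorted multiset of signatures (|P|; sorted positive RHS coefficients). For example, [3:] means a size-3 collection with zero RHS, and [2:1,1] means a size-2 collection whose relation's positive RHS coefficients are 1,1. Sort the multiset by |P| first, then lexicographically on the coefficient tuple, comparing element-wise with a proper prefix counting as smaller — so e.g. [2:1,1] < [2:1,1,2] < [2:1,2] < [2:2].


6 minimal non-faces of Δ(Σ) (on 7 rays):

  • {2,3}:  v_{2} + v_{3} = 0  →  sig = [2:]
  • {4,6}:  v_{4} + v_{6} = 0  →  sig = [2:]
  • {1,5}:  v_{1} + v_{5} = v_{7}  →  sig = [2:1]
  • {2,4}:  v_{2} + v_{4} = v_{7}  →  sig = [2:1]
  • {3,7}:  v_{3} + v_{7} = v_{4}  →  sig = [2:1]
  • {6,7}:  v_{6} + v_{7} = v_{2}  →  sig = [2:1]

Signatures (|P|; sorted positive RHS coefficients), sorted:
    [2:]
    [2:]
    [2:1]
    [2:1]
    [2:1]
    [2:1]


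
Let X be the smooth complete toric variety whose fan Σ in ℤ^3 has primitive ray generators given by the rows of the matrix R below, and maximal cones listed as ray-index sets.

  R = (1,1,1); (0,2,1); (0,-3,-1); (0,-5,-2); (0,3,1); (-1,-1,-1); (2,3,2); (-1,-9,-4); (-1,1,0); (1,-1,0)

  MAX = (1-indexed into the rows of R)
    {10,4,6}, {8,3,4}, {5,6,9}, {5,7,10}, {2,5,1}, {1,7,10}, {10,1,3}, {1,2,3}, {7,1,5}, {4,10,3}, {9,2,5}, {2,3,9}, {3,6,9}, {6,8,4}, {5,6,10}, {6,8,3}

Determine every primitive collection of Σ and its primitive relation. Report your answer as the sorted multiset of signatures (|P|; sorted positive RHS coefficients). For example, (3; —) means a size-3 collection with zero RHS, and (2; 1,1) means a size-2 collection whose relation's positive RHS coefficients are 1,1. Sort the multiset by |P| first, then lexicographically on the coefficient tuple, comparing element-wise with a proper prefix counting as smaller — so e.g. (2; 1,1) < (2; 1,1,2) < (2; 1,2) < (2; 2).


Primitive collections (24):

  {1,6}:  v_{1} + v_{6} = 0 ; sig = (2; —)
  {3,5}:  v_{3} + v_{5} = 0 ; sig = (2; —)
  {9,10}:  v_{9} + v_{10} = 0 ; sig = (2; —)
  {1,9}:  v_{1} + v_{9} = v_{2} ; sig = (2; 1)
  {2,4}:  v_{2} + v_{4} = v_{3} ; sig = (2; 1)
  {2,6}:  v_{2} + v_{6} = v_{9} ; sig = (2; 1)
  {2,10}:  v_{2} + v_{10} = v_{1} ; sig = (2; 1)
  {1,4}:  v_{1} + v_{4} = v_{3} + v_{10} ; sig = (2; 1,1)
  {1,8}:  v_{1} + v_{8} = v_{3} + v_{4} ; sig = (2; 1,1)
  {3,7}:  v_{3} + v_{7} = v_{1} + v_{10} ; sig = (2; 1,1)
  {4,5}:  v_{4} + v_{5} = v_{6} + v_{10} ; sig = (2; 1,1)
  {4,9}:  v_{4} + v_{9} = v_{3} + v_{6} ; sig = (2; 1,1)
  {5,8}:  v_{5} + v_{8} = v_{4} + v_{6} ; sig = (2; 1,1)
  {6,7}:  v_{6} + v_{7} = v_{5} + v_{10} ; sig = (2; 1,1)
  {7,8}:  v_{7} + v_{8} = v_{4} + v_{10} ; sig = (2; 1,1)
  {7,9}:  v_{7} + v_{9} = v_{1} + v_{5} ; sig = (2; 1,1)
  {2,7}:  v_{2} + v_{7} = 2·v_{1} + v_{5} ; sig = (2; 1,2)
  {2,8}:  v_{2} + v_{8} = 2·v_{3} + v_{6} ; sig = (2; 1,2)
  {4,7}:  v_{4} + v_{7} = 2·v_{10} ; sig = (2; 2)
  {8,10}:  v_{8} + v_{10} = 2·v_{4} ; sig = (2; 2)
  {8,9}:  v_{8} + v_{9} = 2·v_{3} + 2·v_{6} ; sig = (2; 2,2)
  {1,5,10}:  v_{1} + v_{5} + v_{10} = v_{7} ; sig = (3; 1)
  {3,4,6}:  v_{3} + v_{4} + v_{6} = v_{8} ; sig = (3; 1)
  {3,6,10}:  v_{3} + v_{6} + v_{10} = v_{4} ; sig = (3; 1)

Hence PRS(X_Σ) =
[(2; —), (2; —), (2; —), (2; 1), (2; 1), (2; 1), (2; 1), (2; 1,1), (2; 1,1), (2; 1,1), (2; 1,1), (2; 1,1), (2; 1,1), (2; 1,1), (2; 1,1), (2; 1,1), (2; 1,2), (2; 1,2), (2; 2), (2; 2), (2; 2,2), (3; 1), (3; 1), (3; 1)]


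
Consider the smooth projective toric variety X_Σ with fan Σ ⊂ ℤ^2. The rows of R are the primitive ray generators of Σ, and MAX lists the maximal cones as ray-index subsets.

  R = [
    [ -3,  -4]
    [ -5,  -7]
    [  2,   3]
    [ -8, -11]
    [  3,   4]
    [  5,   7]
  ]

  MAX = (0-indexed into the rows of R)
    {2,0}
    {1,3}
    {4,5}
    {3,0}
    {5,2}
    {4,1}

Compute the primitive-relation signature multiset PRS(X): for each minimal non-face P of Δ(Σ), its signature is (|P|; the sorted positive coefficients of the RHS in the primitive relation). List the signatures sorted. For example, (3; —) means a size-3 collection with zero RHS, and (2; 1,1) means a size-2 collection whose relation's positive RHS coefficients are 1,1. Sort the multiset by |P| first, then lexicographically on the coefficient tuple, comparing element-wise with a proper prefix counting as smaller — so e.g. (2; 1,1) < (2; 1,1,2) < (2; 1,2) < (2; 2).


9 collections generate NE(X_Σ); each relation:

  {0,4}:  v_{0} + v_{4} = 0  ⇒ sig = (2; —)
  {1,5}:  v_{1} + v_{5} = 0  ⇒ sig = (2; —)
  {0,1}:  v_{0} + v_{1} = v_{3}  ⇒ sig = (2; 1)
  {0,5}:  v_{0} + v_{5} = v_{2}  ⇒ sig = (2; 1)
  {1,2}:  v_{1} + v_{2} = v_{0}  ⇒ sig = (2; 1)
  {2,4}:  v_{2} + v_{4} = v_{5}  ⇒ sig = (2; 1)
  {3,4}:  v_{3} + v_{4} = v_{1}  ⇒ sig = (2; 1)
  {3,5}:  v_{3} + v_{5} = v_{0}  ⇒ sig = (2; 1)
  {2,3}:  v_{2} + v_{3} = 2·v_{0}  ⇒ sig = (2; 2)

so the primitive-relation signature multiset is
    (2; —)
    (2; —)
    (2; 1)
    (2; 1)
    (2; 1)
    (2; 1)
    (2; 1)
    (2; 1)
    (2; 2)


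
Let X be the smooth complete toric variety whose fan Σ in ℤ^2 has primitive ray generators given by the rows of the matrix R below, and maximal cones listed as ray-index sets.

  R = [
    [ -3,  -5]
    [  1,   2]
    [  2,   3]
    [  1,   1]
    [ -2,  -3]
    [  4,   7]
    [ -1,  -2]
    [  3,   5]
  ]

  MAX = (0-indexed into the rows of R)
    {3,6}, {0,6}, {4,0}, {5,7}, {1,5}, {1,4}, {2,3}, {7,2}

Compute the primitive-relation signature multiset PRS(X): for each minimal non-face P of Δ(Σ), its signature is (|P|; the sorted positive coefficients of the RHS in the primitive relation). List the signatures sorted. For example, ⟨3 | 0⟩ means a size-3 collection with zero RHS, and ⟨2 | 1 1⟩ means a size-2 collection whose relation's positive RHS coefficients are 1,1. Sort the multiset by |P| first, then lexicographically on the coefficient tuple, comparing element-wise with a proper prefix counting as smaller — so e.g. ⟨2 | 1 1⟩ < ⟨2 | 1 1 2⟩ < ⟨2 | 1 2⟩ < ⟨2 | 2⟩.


Minimal non-faces — 20 found among 8 rays, 8 max cones:

  P={0,7}:  v_{0} + v_{7} = 0  ⇒ sig = ⟨2 | 0⟩
  P={1,6}:  v_{1} + v_{6} = 0  ⇒ sig = ⟨2 | 0⟩
  P={2,4}:  v_{2} + v_{4} = 0  ⇒ sig = ⟨2 | 0⟩
  P={0,1}:  v_{0} + v_{1} = v_{4}  ⇒ sig = ⟨2 | 1⟩
  P={0,2}:  v_{0} + v_{2} = v_{6}  ⇒ sig = ⟨2 | 1⟩
  P={0,5}:  v_{0} + v_{5} = v_{1}  ⇒ sig = ⟨2 | 1⟩
  P={1,2}:  v_{1} + v_{2} = v_{7}  ⇒ sig = ⟨2 | 1⟩
  P={1,3}:  v_{1} + v_{3} = v_{2}  ⇒ sig = ⟨2 | 1⟩
  P={1,7}:  v_{1} + v_{7} = v_{5}  ⇒ sig = ⟨2 | 1⟩
  P={2,6}:  v_{2} + v_{6} = v_{3}  ⇒ sig = ⟨2 | 1⟩
  P={3,4}:  v_{3} + v_{4} = v_{6}  ⇒ sig = ⟨2 | 1⟩
  P={4,6}:  v_{4} + v_{6} = v_{0}  ⇒ sig = ⟨2 | 1⟩
  P={4,7}:  v_{4} + v_{7} = v_{1}  ⇒ sig = ⟨2 | 1⟩
  P={5,6}:  v_{5} + v_{6} = v_{7}  ⇒ sig = ⟨2 | 1⟩
  P={6,7}:  v_{6} + v_{7} = v_{2}  ⇒ sig = ⟨2 | 1⟩
  P={3,5}:  v_{3} + v_{5} = v_{2} + v_{7}  ⇒ sig = ⟨2 | 1 1⟩
  P={0,3}:  v_{0} + v_{3} = 2·v_{6}  ⇒ sig = ⟨2 | 2⟩
  P={2,5}:  v_{2} + v_{5} = 2·v_{7}  ⇒ sig = ⟨2 | 2⟩
  P={3,7}:  v_{3} + v_{7} = 2·v_{2}  ⇒ sig = ⟨2 | 2⟩
  P={4,5}:  v_{4} + v_{5} = 2·v_{1}  ⇒ sig = ⟨2 | 2⟩

Hence PRS(X_Σ) =
    ⟨2 | 0⟩
    ⟨2 | 0⟩
    ⟨2 | 0⟩
    ⟨2 | 1⟩
    ⟨2 | 1⟩
    ⟨2 | 1⟩
    ⟨2 | 1⟩
    ⟨2 | 1⟩
    ⟨2 | 1⟩
    ⟨2 | 1⟩
    ⟨2 | 1⟩
    ⟨2 | 1⟩
    ⟨2 | 1⟩
    ⟨2 | 1⟩
    ⟨2 | 1⟩
    ⟨2 | 1 1⟩
    ⟨2 | 2⟩
    ⟨2 | 2⟩
    ⟨2 | 2⟩
    ⟨2 | 2⟩


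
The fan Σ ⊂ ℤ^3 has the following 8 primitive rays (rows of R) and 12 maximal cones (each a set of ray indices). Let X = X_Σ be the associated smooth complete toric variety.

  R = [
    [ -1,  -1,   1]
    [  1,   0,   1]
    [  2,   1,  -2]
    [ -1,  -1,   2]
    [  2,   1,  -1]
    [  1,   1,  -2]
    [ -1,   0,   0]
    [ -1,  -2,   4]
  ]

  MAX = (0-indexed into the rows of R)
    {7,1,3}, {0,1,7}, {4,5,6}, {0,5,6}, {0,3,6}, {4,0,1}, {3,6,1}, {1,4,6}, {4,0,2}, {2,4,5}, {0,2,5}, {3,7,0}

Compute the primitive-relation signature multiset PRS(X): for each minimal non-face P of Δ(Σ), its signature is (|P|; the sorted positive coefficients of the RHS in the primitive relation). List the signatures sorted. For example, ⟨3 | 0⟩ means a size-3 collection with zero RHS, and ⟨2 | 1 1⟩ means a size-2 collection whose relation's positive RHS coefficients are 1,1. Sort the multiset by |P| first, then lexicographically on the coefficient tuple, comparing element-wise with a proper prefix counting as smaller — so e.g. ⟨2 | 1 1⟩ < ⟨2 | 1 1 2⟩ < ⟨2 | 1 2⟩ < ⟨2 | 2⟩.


The 14 primitive collections of Σ (r=8, n=3):

  P = {3,5}:  v_{3} + v_{5} = 0 — sig = ⟨2 | 0⟩
  P = {1,5}:  v_{1} + v_{5} = v_{4} — sig = ⟨2 | 1⟩
  P = {2,6}:  v_{2} + v_{6} = v_{5} — sig = ⟨2 | 1⟩
  P = {3,4}:  v_{3} + v_{4} = v_{1} — sig = ⟨2 | 1⟩
  P = {2,3}:  v_{2} + v_{3} = v_{0} + v_{4} — sig = ⟨2 | 1 1⟩
  P = {5,7}:  v_{5} + v_{7} = v_{0} + v_{1} — sig = ⟨2 | 1 1⟩
  P = {2,7}:  v_{2} + v_{7} = 2·v_{0} + v_{1} + v_{4} — sig = ⟨2 | 1 1 2⟩
  P = {1,2}:  v_{1} + v_{2} = v_{0} + 2·v_{4} — sig = ⟨2 | 1 2⟩
  P = {4,7}:  v_{4} + v_{7} = v_{0} + 2·v_{1} — sig = ⟨2 | 1 2⟩
  P = {6,7}:  v_{6} + v_{7} = 2·v_{3} — sig = ⟨2 | 2⟩
  P = {0,4,6}:  v_{0} + v_{4} + v_{6} = 0 — sig = ⟨3 | 0⟩
  P = {0,1,3}:  v_{0} + v_{1} + v_{3} = v_{7} — sig = ⟨3 | 1⟩
  P = {0,1,6}:  v_{0} + v_{1} + v_{6} = v_{3} — sig = ⟨3 | 1⟩
  P = {0,4,5}:  v_{0} + v_{4} + v_{5} = v_{2} — sig = ⟨3 | 1⟩

Hence PRS(X_Σ) =
{ ⟨2 | 0⟩,  ⟨2 | 1⟩ ×3,  ⟨2 | 1 1⟩ ×2,  ⟨2 | 1 1 2⟩,  ⟨2 | 1 2⟩ ×2,  ⟨2 | 2⟩,  ⟨3 | 0⟩,  ⟨3 | 1⟩ ×3 }


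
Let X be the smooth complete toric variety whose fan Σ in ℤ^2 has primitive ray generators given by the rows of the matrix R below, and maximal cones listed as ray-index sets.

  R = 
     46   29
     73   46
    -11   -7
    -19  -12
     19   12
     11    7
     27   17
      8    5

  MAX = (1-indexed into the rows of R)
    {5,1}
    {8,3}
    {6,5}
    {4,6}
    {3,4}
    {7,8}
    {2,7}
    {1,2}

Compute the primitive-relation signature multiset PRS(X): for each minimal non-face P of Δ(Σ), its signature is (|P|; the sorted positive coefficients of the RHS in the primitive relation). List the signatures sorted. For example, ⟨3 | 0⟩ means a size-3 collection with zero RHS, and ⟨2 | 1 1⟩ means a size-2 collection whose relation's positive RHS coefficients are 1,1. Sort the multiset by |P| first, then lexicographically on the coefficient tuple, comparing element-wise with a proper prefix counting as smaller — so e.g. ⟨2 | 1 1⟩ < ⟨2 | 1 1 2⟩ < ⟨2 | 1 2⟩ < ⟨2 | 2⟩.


Minimal non-faces — 20 found among 8 rays, 8 max cones:

  P={3,6}:  v_{3} + v_{6} = 0 ; sig = ⟨2 | 0⟩
  P={4,5}:  v_{4} + v_{5} = 0 ; sig = ⟨2 | 0⟩
  P={1,4}:  v_{1} + v_{4} = v_{7} ; sig = ⟨2 | 1⟩
  P={1,7}:  v_{1} + v_{7} = v_{2} ; sig = ⟨2 | 1⟩
  P={3,5}:  v_{3} + v_{5} = v_{8} ; sig = ⟨2 | 1⟩
  P={4,7}:  v_{4} + v_{7} = v_{8} ; sig = ⟨2 | 1⟩
  P={4,8}:  v_{4} + v_{8} = v_{3} ; sig = ⟨2 | 1⟩
  P={5,7}:  v_{5} + v_{7} = v_{1} ; sig = ⟨2 | 1⟩
  P={5,8}:  v_{5} + v_{8} = v_{7} ; sig = ⟨2 | 1⟩
  P={6,8}:  v_{6} + v_{8} = v_{5} ; sig = ⟨2 | 1⟩
  P={1,3}:  v_{1} + v_{3} = v_{7} + v_{8} ; sig = ⟨2 | 1 1⟩
  P={2,3}:  v_{2} + v_{3} = 2·v_{7} + v_{8} ; sig = ⟨2 | 1 2⟩
  P={2,6}:  v_{2} + v_{6} = v_{1} + 2·v_{5} ; sig = ⟨2 | 1 2⟩
  P={1,8}:  v_{1} + v_{8} = 2·v_{7} ; sig = ⟨2 | 2⟩
  P={2,4}:  v_{2} + v_{4} = 2·v_{7} ; sig = ⟨2 | 2⟩
  P={2,5}:  v_{2} + v_{5} = 2·v_{1} ; sig = ⟨2 | 2⟩
  P={3,7}:  v_{3} + v_{7} = 2·v_{8} ; sig = ⟨2 | 2⟩
  P={6,7}:  v_{6} + v_{7} = 2·v_{5} ; sig = ⟨2 | 2⟩
  P={1,6}:  v_{1} + v_{6} = 3·v_{5} ; sig = ⟨2 | 3⟩
  P={2,8}:  v_{2} + v_{8} = 3·v_{7} ; sig = ⟨2 | 3⟩

so the primitive-relation signature multiset is
[⟨2 | 0⟩, ⟨2 | 0⟩, ⟨2 | 1⟩, ⟨2 | 1⟩, ⟨2 | 1⟩, ⟨2 | 1⟩, ⟨2 | 1⟩, ⟨2 | 1⟩, ⟨2 | 1⟩, ⟨2 | 1⟩, ⟨2 | 1 1⟩, ⟨2 | 1 2⟩, ⟨2 | 1 2⟩, ⟨2 | 2⟩, ⟨2 | 2⟩, ⟨2 | 2⟩, ⟨2 | 2⟩, ⟨2 | 2⟩, ⟨2 | 3⟩, ⟨2 | 3⟩]


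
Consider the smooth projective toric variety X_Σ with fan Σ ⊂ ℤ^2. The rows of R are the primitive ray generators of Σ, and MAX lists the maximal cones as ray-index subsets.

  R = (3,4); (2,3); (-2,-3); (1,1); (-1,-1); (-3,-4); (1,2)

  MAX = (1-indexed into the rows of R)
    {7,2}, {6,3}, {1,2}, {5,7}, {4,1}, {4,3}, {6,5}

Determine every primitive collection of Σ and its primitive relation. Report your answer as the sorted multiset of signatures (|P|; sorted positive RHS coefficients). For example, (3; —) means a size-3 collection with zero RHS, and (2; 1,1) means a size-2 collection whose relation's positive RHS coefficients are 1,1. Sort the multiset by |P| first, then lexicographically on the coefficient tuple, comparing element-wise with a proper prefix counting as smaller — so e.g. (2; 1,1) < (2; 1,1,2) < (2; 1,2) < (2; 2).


|primitive collections| = 14. Relations:

  {1,6}:  v_{1} + v_{6} = 0 — sig = (2; —)
  {2,3}:  v_{2} + v_{3} = 0 — sig = (2; —)
  {4,5}:  v_{4} + v_{5} = 0 — sig = (2; —)
  {1,3}:  v_{1} + v_{3} = v_{4} — sig = (2; 1)
  {1,5}:  v_{1} + v_{5} = v_{2} — sig = (2; 1)
  {2,4}:  v_{2} + v_{4} = v_{1} — sig = (2; 1)
  {2,5}:  v_{2} + v_{5} = v_{7} — sig = (2; 1)
  {2,6}:  v_{2} + v_{6} = v_{5} — sig = (2; 1)
  {3,5}:  v_{3} + v_{5} = v_{6} — sig = (2; 1)
  {3,7}:  v_{3} + v_{7} = v_{5} — sig = (2; 1)
  {4,6}:  v_{4} + v_{6} = v_{3} — sig = (2; 1)
  {4,7}:  v_{4} + v_{7} = v_{2} — sig = (2; 1)
  {1,7}:  v_{1} + v_{7} = 2·v_{2} — sig = (2; 2)
  {6,7}:  v_{6} + v_{7} = 2·v_{5} — sig = (2; 2)

so the primitive-relation signature multiset is
    |P|=2: 14 collections, coeffs (), (), (), (1), (1), (1), (1), (1), (1), (1), (1), (1), (2), (2)


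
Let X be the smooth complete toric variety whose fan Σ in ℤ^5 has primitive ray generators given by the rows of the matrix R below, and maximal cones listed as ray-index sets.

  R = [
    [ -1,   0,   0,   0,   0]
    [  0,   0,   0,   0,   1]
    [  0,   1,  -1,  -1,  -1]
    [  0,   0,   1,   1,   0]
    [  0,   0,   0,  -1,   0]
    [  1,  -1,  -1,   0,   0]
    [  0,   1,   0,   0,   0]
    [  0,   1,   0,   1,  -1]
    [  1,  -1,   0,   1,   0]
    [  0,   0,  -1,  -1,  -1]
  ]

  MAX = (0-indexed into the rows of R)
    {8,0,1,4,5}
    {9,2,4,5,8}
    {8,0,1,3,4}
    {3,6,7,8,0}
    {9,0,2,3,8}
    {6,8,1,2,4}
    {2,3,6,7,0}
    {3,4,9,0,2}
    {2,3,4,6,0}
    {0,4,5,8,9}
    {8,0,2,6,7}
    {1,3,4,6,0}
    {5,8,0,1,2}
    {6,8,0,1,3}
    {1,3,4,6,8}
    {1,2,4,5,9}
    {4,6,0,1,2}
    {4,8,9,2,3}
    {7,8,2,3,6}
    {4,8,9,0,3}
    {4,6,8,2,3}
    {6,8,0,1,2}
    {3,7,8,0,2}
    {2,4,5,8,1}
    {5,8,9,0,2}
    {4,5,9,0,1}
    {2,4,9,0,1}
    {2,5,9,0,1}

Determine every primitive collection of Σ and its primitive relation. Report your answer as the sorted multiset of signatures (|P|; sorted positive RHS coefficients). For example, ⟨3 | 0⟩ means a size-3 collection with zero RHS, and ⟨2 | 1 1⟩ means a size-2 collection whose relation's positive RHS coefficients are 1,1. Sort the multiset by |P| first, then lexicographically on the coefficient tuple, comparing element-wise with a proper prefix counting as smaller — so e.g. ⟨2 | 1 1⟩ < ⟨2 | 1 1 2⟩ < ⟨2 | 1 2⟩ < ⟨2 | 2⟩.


14 minimal non-faces of Δ(Σ) (on 10 rays):

  • {3,5}:  v_{3} + v_{5} = v_{8}  →  sig = ⟨2 | 1⟩
  • {6,9}:  v_{6} + v_{9} = v_{2}  →  sig = ⟨2 | 1⟩
  • {4,7}:  v_{4} + v_{7} = v_{2} + v_{3}  →  sig = ⟨2 | 1 1⟩
  • {5,6}:  v_{5} + v_{6} = v_{1} + v_{2} + v_{8}  →  sig = ⟨2 | 1 1 1⟩
  • {5,7}:  v_{5} + v_{7} = v_{0} + v_{2} + v_{6} + 2·v_{8}  →  sig = ⟨2 | 1 1 1 2⟩
  • {7,9}:  v_{7} + v_{9} = v_{0} + 2·v_{2} + v_{3} + v_{8}  →  sig = ⟨2 | 1 1 1 2⟩
  • {1,7}:  v_{1} + v_{7} = v_{0} + 2·v_{6} + v_{8}  →  sig = ⟨2 | 1 1 2⟩
  • {1,3,9}:  v_{1} + v_{3} + v_{9} = 0  →  sig = ⟨3 | 0⟩
  • {1,2,3}:  v_{1} + v_{2} + v_{3} = v_{6}  →  sig = ⟨3 | 1⟩
  • {1,8,9}:  v_{1} + v_{8} + v_{9} = v_{5}  →  sig = ⟨3 | 1⟩
  • {0,4,6,8}:  v_{0} + v_{4} + v_{6} + v_{8} = 0  →  sig = ⟨4 | 0⟩
  • {0,2,4,8}:  v_{0} + v_{2} + v_{4} + v_{8} = v_{9}  →  sig = ⟨4 | 1⟩
  • {0,2,4,5}:  v_{0} + v_{2} + v_{4} + v_{5} = v_{1} + 2·v_{9}  →  sig = ⟨4 | 1 2⟩
  • {0,2,3,6,8}:  v_{0} + v_{2} + v_{3} + v_{6} + v_{8} = v_{7}  →  sig = ⟨5 | 1⟩

Hence PRS(X_Σ) =
    |P|=2: 7 collections, coeffs (1), (1), (1,1), (1,1,1), (1,1,1,2), (1,1,1,2), (1,1,2)
    |P|=3: 3 collections, coeffs (), (1), (1)
    |P|=4: 3 collections, coeffs (), (1), (1,2)
    |P|=5: 1 collection, coeffs (1)


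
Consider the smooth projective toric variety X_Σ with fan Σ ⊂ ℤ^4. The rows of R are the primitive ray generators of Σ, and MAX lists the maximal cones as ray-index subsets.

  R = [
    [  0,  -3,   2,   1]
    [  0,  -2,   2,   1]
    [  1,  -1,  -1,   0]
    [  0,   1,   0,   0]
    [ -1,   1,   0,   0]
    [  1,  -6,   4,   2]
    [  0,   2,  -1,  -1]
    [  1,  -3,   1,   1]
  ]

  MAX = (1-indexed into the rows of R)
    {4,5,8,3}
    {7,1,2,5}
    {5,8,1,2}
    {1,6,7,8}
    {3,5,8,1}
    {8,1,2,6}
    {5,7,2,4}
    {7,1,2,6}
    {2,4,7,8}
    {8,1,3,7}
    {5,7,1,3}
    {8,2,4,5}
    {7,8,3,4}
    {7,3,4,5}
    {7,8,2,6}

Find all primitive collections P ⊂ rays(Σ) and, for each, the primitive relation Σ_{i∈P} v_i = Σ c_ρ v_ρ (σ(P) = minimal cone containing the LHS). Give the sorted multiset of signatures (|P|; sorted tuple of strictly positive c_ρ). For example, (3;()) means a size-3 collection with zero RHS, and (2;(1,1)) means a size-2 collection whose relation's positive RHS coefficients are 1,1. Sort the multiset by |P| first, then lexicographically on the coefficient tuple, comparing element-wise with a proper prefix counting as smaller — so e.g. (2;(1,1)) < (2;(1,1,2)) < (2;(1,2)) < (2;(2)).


7 minimal non-faces of Δ(Σ) (on 8 rays):

  P={1,4}:  v_{1} + v_{4} = v_{2} ; sig = (2;(1))
  P={2,3}:  v_{2} + v_{3} = v_{8} ; sig = (2;(1))
  P={5,6}:  v_{5} + v_{6} = v_{1} + v_{2} ; sig = (2;(1,1))
  P={3,6}:  v_{3} + v_{6} = v_{1} + v_{7} + 2·v_{8} ; sig = (2;(1,1,2))
  P={4,6}:  v_{4} + v_{6} = 2·v_{2} + v_{7} + v_{8} ; sig = (2;(1,1,2))
  P={5,7,8}:  v_{5} + v_{7} + v_{8} = 0 ; sig = (3;())
  P={1,2,7,8}:  v_{1} + v_{2} + v_{7} + v_{8} = v_{6} ; sig = (4;(1))

Hence PRS(X_Σ) =
{ (2;(1)) ×2,  (2;(1,1)),  (2;(1,1,2)) ×2,  (3;()),  (4;(1)) }


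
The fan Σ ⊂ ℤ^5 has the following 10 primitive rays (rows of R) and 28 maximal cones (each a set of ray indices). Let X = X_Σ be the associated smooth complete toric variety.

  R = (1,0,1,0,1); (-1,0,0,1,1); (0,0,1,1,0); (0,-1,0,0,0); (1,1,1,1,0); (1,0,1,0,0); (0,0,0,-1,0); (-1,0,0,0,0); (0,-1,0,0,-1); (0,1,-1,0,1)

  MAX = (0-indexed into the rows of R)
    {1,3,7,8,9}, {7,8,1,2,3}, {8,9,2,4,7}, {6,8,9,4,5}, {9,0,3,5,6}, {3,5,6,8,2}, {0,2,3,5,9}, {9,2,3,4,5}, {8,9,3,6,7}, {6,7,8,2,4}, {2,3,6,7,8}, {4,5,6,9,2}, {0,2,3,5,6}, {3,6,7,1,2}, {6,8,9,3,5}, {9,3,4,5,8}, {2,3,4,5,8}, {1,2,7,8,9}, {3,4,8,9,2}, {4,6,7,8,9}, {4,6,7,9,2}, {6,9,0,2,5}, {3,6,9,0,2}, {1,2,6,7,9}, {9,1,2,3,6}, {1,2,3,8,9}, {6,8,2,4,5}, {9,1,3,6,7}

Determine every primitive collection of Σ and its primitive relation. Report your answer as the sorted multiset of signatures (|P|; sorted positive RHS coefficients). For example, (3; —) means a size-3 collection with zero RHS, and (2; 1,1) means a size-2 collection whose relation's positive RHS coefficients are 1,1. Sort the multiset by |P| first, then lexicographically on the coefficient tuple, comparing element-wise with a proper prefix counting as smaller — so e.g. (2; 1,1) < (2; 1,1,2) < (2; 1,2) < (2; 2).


The 14 primitive collections of Σ (r=10, n=5):

  {0,8}:  v_{0} + v_{8} = v_{3} + v_{5} — sig = (2; 1,1)
  {5,7}:  v_{5} + v_{7} = v_{2} + v_{6} — sig = (2; 1,1)
  {1,5}:  v_{1} + v_{5} = 2·v_{2} + v_{3} + v_{6} + v_{9} — sig = (2; 1,1,1,2)
  {0,4}:  v_{0} + v_{4} = v_{2} + 2·v_{5} + v_{9} — sig = (2; 1,1,2)
  {0,7}:  v_{0} + v_{7} = 2·v_{2} + v_{3} + 2·v_{6} + v_{9} — sig = (2; 1,1,2,2)
  {1,4}:  v_{1} + v_{4} = 2·v_{2} + v_{9} — sig = (2; 1,2)
  {0,1}:  v_{0} + v_{1} = 3·v_{2} + 2·v_{3} + 2·v_{6} + 2·v_{9} — sig = (2; 2,2,2,3)
  {3,4,6}:  v_{3} + v_{4} + v_{6} = v_{5} — sig = (3; 1)
  {3,4,7}:  v_{3} + v_{4} + v_{7} = v_{2} — sig = (3; 1)
  {1,6,8}:  v_{1} + v_{6} + v_{8} = v_{3} + v_{7} — sig = (3; 1,1)
  {2,6,8,9}:  v_{2} + v_{6} + v_{8} + v_{9} = 0 — sig = (4; —)
  {2,3,7,9}:  v_{2} + v_{3} + v_{7} + v_{9} = v_{1} — sig = (4; 1)
  {2,5,8,9}:  v_{2} + v_{5} + v_{8} + v_{9} = v_{3} + v_{4} — sig = (4; 1,1)
  {2,3,5,6,9}:  v_{2} + v_{3} + v_{5} + v_{6} + v_{9} = v_{0} — sig = (5; 1)

Sorted signature multiset PRS(X):
[(2; 1,1), (2; 1,1), (2; 1,1,1,2), (2; 1,1,2), (2; 1,1,2,2), (2; 1,2), (2; 2,2,2,3), (3; 1), (3; 1), (3; 1,1), (4; —), (4; 1), (4; 1,1), (5; 1)]


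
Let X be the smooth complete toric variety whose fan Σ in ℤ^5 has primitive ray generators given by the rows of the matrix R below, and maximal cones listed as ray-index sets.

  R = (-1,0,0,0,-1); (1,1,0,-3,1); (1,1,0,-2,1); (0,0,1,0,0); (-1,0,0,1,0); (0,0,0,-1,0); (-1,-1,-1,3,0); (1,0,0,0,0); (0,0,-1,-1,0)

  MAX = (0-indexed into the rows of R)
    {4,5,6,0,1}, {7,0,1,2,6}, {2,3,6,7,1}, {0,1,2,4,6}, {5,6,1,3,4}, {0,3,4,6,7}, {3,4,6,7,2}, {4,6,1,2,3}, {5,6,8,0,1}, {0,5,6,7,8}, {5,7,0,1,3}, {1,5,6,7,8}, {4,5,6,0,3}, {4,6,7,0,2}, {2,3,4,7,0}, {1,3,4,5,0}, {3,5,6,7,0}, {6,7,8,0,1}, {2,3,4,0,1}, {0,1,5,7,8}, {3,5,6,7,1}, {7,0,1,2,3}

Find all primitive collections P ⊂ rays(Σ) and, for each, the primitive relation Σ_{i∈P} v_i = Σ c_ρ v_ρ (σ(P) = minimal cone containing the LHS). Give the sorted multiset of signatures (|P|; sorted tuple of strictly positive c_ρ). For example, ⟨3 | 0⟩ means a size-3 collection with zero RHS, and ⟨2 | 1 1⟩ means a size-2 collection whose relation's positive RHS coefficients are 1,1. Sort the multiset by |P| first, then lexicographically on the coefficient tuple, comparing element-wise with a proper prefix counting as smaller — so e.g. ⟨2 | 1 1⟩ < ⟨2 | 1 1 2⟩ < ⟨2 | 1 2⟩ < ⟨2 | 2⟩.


Primitive collections (9):

  P={2,5}:  v_{2} + v_{5} = v_{1}  ⟹  sig = ⟨2 | 1⟩
  P={3,8}:  v_{3} + v_{8} = v_{5}  ⟹  sig = ⟨2 | 1⟩
  P={4,8}:  v_{4} + v_{8} = v_{0} + v_{1} + v_{6}  ⟹  sig = ⟨2 | 1 1 1⟩
  P={2,8}:  v_{2} + v_{8} = v_{0} + 2·v_{1} + v_{6} + v_{7}  ⟹  sig = ⟨2 | 1 1 1 2⟩
  P={4,5,7}:  v_{4} + v_{5} + v_{7} = 0  ⟹  sig = ⟨3 | 0⟩
  P={1,4,7}:  v_{1} + v_{4} + v_{7} = v_{2}  ⟹  sig = ⟨3 | 1⟩
  P={0,2,3,6}:  v_{0} + v_{2} + v_{3} + v_{6} = v_{4}  ⟹  sig = ⟨4 | 1⟩
  P={0,1,3,6}:  v_{0} + v_{1} + v_{3} + v_{6} = v_{4} + v_{5}  ⟹  sig = ⟨4 | 1 1⟩
  P={0,1,5,6,7}:  v_{0} + v_{1} + v_{5} + v_{6} + v_{7} = v_{8}  ⟹  sig = ⟨5 | 1⟩

so the primitive-relation signature multiset is
[⟨2 | 1⟩, ⟨2 | 1⟩, ⟨2 | 1 1 1⟩, ⟨2 | 1 1 1 2⟩, ⟨3 | 0⟩, ⟨3 | 1⟩, ⟨4 | 1⟩, ⟨4 | 1 1⟩, ⟨5 | 1⟩]


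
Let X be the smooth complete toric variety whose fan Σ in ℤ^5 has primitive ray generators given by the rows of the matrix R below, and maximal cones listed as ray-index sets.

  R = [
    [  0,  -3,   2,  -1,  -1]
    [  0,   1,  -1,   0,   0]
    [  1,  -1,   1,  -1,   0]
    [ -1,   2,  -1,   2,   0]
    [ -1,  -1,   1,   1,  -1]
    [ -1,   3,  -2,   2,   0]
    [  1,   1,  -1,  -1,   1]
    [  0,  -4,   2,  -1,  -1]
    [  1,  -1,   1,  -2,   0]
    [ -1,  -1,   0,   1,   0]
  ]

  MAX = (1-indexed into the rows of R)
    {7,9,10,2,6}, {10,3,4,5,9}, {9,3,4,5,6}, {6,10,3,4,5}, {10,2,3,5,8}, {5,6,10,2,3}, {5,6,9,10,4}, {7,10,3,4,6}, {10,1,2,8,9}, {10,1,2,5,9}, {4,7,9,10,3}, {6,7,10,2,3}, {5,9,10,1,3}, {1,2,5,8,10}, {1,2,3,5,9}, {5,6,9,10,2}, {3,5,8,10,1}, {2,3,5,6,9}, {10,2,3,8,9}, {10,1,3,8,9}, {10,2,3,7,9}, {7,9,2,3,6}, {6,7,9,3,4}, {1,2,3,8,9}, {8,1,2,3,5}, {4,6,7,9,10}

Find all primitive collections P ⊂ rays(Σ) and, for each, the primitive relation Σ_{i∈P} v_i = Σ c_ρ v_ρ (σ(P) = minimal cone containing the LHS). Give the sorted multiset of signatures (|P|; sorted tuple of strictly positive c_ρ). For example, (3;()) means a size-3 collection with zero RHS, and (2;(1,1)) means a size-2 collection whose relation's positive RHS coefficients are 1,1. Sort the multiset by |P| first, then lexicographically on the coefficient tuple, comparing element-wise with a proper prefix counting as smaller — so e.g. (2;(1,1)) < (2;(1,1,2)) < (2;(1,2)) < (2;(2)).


Primitive collections (12):

  P={5,7}:  v_{5} + v_{7} = 0  ⇒ sig = (2;())
  P={1,4}:  v_{1} + v_{4} = v_{5}  ⇒ sig = (2;(1))
  P={2,4}:  v_{2} + v_{4} = v_{6}  ⇒ sig = (2;(1))
  P={1,6}:  v_{1} + v_{6} = v_{2} + v_{5}  ⇒ sig = (2;(1,1))
  P={1,7}:  v_{1} + v_{7} = v_{2} + v_{3} + v_{9} + v_{10}  ⇒ sig = (2;(1,1,1,1))
  P={4,8}:  v_{4} + v_{8} = v_{2} + v_{3} + v_{5} + v_{10}  ⇒ sig = (2;(1,1,1,1))
  P={6,8}:  v_{6} + v_{8} = 2·v_{2} + v_{3} + v_{5} + v_{10}  ⇒ sig = (2;(1,1,1,2))
  P={7,8}:  v_{7} + v_{8} = 2·v_{2} + 2·v_{3} + v_{9} + 2·v_{10}  ⇒ sig = (2;(1,2,2,2))
  P={5,8,9}:  v_{5} + v_{8} + v_{9} = 2·v_{1}  ⇒ sig = (3;(2))
  P={3,6,9,10}:  v_{3} + v_{6} + v_{9} + v_{10} = 0  ⇒ sig = (4;())
  P={1,2,3,10}:  v_{1} + v_{2} + v_{3} + v_{10} = v_{8}  ⇒ sig = (4;(1))
  P={2,3,5,9,10}:  v_{2} + v_{3} + v_{5} + v_{9} + v_{10} = v_{1}  ⇒ sig = (5;(1))

Sorted signature multiset PRS(X):
    |P|=2: 8 collections, coeffs (), (1), (1), (1,1), (1,1,1,1), (1,1,1,1), (1,1,1,2), (1,2,2,2)
    |P|=3: 1 collection, coeffs (2)
    |P|=4: 2 collections, coeffs (), (1)
    |P|=5: 1 collection, coeffs (1)


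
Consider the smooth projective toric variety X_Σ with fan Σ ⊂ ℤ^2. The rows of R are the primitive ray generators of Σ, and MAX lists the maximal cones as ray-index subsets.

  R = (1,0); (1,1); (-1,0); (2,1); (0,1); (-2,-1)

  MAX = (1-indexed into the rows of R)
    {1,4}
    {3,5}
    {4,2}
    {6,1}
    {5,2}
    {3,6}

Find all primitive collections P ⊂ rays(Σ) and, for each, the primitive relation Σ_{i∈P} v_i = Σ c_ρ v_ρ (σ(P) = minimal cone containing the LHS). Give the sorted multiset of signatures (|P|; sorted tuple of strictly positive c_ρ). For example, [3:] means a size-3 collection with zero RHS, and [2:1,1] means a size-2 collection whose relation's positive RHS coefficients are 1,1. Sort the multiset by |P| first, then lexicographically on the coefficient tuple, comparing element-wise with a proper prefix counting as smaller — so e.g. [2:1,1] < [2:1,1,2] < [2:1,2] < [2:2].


Σ has 9 primitive collections:

  P = {1,3}:  v_{1} + v_{3} = 0  →  sig = [2:]
  P = {4,6}:  v_{4} + v_{6} = 0  →  sig = [2:]
  P = {1,2}:  v_{1} + v_{2} = v_{4}  →  sig = [2:1]
  P = {1,5}:  v_{1} + v_{5} = v_{2}  →  sig = [2:1]
  P = {2,3}:  v_{2} + v_{3} = v_{5}  →  sig = [2:1]
  P = {2,6}:  v_{2} + v_{6} = v_{3}  →  sig = [2:1]
  P = {3,4}:  v_{3} + v_{4} = v_{2}  →  sig = [2:1]
  P = {4,5}:  v_{4} + v_{5} = 2·v_{2}  →  sig = [2:2]
  P = {5,6}:  v_{5} + v_{6} = 2·v_{3}  →  sig = [2:2]

Signatures (|P|; sorted positive RHS coefficients), sorted:
    [2:]
    [2:]
    [2:1]
    [2:1]
    [2:1]
    [2:1]
    [2:1]
    [2:2]
    [2:2]


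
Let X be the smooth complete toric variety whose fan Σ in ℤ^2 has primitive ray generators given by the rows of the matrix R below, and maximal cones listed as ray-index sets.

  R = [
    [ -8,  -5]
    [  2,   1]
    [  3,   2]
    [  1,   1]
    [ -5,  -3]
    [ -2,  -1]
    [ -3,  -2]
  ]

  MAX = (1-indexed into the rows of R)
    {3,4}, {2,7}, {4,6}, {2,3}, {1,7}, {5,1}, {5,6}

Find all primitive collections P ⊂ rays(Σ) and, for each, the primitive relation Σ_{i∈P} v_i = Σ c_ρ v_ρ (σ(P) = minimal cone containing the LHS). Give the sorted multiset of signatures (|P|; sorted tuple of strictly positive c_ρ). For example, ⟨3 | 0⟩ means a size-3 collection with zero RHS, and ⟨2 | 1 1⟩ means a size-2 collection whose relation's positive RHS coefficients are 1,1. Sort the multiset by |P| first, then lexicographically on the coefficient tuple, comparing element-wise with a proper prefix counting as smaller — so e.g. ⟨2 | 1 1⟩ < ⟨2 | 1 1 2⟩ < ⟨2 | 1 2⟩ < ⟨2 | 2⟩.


Primitive collections (14):

  P={2,6}:  v_{2} + v_{6} = 0  →  sig = ⟨2 | 0⟩
  P={3,7}:  v_{3} + v_{7} = 0  →  sig = ⟨2 | 0⟩
  P={1,3}:  v_{1} + v_{3} = v_{5}  →  sig = ⟨2 | 1⟩
  P={2,4}:  v_{2} + v_{4} = v_{3}  →  sig = ⟨2 | 1⟩
  P={2,5}:  v_{2} + v_{5} = v_{7}  →  sig = ⟨2 | 1⟩
  P={3,5}:  v_{3} + v_{5} = v_{6}  →  sig = ⟨2 | 1⟩
  P={3,6}:  v_{3} + v_{6} = v_{4}  →  sig = ⟨2 | 1⟩
  P={4,7}:  v_{4} + v_{7} = v_{6}  →  sig = ⟨2 | 1⟩
  P={5,7}:  v_{5} + v_{7} = v_{1}  →  sig = ⟨2 | 1⟩
  P={6,7}:  v_{6} + v_{7} = v_{5}  →  sig = ⟨2 | 1⟩
  P={1,4}:  v_{1} + v_{4} = v_{5} + v_{6}  →  sig = ⟨2 | 1 1⟩
  P={1,2}:  v_{1} + v_{2} = 2·v_{7}  →  sig = ⟨2 | 2⟩
  P={1,6}:  v_{1} + v_{6} = 2·v_{5}  →  sig = ⟨2 | 2⟩
  P={4,5}:  v_{4} + v_{5} = 2·v_{6}  →  sig = ⟨2 | 2⟩

Signatures (|P|; sorted positive RHS coefficients), sorted:
[⟨2 | 0⟩, ⟨2 | 0⟩, ⟨2 | 1⟩, ⟨2 | 1⟩, ⟨2 | 1⟩, ⟨2 | 1⟩, ⟨2 | 1⟩, ⟨2 | 1⟩, ⟨2 | 1⟩, ⟨2 | 1⟩, ⟨2 | 1 1⟩, ⟨2 | 2⟩, ⟨2 | 2⟩, ⟨2 | 2⟩]


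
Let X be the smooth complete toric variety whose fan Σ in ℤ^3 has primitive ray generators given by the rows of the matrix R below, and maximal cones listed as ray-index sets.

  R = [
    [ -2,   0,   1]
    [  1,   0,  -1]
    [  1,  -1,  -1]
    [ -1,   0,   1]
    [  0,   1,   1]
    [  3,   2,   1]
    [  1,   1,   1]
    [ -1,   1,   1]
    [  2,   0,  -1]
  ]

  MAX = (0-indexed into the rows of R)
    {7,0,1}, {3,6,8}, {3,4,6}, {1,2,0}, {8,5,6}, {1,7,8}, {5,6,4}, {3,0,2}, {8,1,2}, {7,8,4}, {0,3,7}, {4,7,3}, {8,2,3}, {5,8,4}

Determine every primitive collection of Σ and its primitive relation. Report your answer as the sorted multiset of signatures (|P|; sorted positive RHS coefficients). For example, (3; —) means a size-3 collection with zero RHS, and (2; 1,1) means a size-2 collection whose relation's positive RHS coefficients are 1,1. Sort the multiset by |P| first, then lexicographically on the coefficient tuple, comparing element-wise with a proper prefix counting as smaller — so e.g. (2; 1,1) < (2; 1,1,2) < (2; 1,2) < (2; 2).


18 collections generate NE(X_Σ); each relation:

  • {0,8}:  v_{0} + v_{8} = 0  so sig = (2; —)
  • {1,3}:  v_{1} + v_{3} = 0  so sig = (2; —)
  • {2,7}:  v_{2} + v_{7} = 0  so sig = (2; —)
  • {0,4}:  v_{0} + v_{4} = v_{3} + v_{7}  so sig = (2; 1,1)
  • {0,5}:  v_{0} + v_{5} = v_{4} + v_{6}  so sig = (2; 1,1)
  • {0,6}:  v_{0} + v_{6} = v_{3} + v_{4}  so sig = (2; 1,1)
  • {1,4}:  v_{1} + v_{4} = v_{7} + v_{8}  so sig = (2; 1,1)
  • {1,6}:  v_{1} + v_{6} = v_{4} + v_{8}  so sig = (2; 1,1)
  • {2,4}:  v_{2} + v_{4} = v_{3} + v_{8}  so sig = (2; 1,1)
  • {2,5}:  v_{2} + v_{5} = v_{3} + v_{6} + 2·v_{8}  so sig = (2; 1,1,2)
  • {5,7}:  v_{5} + v_{7} = 3·v_{4} + v_{8}  so sig = (2; 1,3)
  • {3,5}:  v_{3} + v_{5} = 2·v_{6}  so sig = (2; 2)
  • {6,7}:  v_{6} + v_{7} = 2·v_{4}  so sig = (2; 2)
  • {1,5}:  v_{1} + v_{5} = 2·v_{4} + 2·v_{8}  so sig = (2; 2,2)
  • {2,6}:  v_{2} + v_{6} = 2·v_{3} + 2·v_{8}  so sig = (2; 2,2)
  • {3,4,8}:  v_{3} + v_{4} + v_{8} = v_{6}  so sig = (3; 1)
  • {3,7,8}:  v_{3} + v_{7} + v_{8} = v_{4}  so sig = (3; 1)
  • {4,6,8}:  v_{4} + v_{6} + v_{8} = v_{5}  so sig = (3; 1)

Signatures (|P|; sorted positive RHS coefficients), sorted:
    (2; —)
    (2; —)
    (2; —)
    (2; 1,1)
    (2; 1,1)
    (2; 1,1)
    (2; 1,1)
    (2; 1,1)
    (2; 1,1)
    (2; 1,1,2)
    (2; 1,3)
    (2; 2)
    (2; 2)
    (2; 2,2)
    (2; 2,2)
    (3; 1)
    (3; 1)
    (3; 1)
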